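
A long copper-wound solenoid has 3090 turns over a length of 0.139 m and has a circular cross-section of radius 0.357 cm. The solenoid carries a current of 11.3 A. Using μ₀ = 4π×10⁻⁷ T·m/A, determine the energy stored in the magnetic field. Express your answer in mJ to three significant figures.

U ≈ 221 mJ

A = πr² = π(3.570×10^-3 m)² = 4.004×10^-5 m².
L = μ₀N²A/ℓ = (4π×10⁻⁷)(3090)²(4.004×10^-5)/(0.139) = 3.456×10^-3 H.
U = ½LI² = ½(3.456×10^-3)(11.3)² = 0.2207 J.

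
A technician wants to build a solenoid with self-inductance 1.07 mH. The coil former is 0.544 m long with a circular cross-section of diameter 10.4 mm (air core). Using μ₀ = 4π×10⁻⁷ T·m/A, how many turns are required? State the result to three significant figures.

N ≈ 2340 turns

A = π(d/2)² = π(5.200×10^-3 m)² = 8.4949×10^-5 m².
From L = μ₀N²A/ℓ, N = √(Lℓ / (μ₀A)).
N = √[(1.070×10^-3)(0.544) / ((4π×10⁻⁷)×8.4949×10^-5)] = √(5.453×10^6) ≈ 2335.1.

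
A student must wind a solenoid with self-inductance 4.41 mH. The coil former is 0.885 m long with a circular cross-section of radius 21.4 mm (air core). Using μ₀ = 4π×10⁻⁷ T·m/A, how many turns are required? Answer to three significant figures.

A = πr² = π(2.140×10^-2 m)² = 1.439×10^-3 m².
From L = μ₀N²A/ℓ, N = √(Lℓ / (μ₀A)).
N = √[(4.410×10^-3)(0.885) / ((4π×10⁻⁷)×1.439×10^-3)] = √(2.159×10^6) ≈ 1469.3.

N ≈ 1470 turns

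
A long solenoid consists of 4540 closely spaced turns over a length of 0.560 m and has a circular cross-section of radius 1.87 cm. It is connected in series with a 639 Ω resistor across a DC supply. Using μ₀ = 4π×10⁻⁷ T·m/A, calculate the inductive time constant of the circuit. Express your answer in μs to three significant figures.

A = πr² = π(1.870×10^-2 m)² = 1.099×10^-3 m².
L = μ₀N²A/ℓ = (4π×10⁻⁷)(4540)²(1.099×10^-3)/(0.56) = 5.081×10^-2 H.
τ = L/R = (5.081×10^-2)/(639) = 7.952×10^-5 s.

τ ≈ 79.5 μs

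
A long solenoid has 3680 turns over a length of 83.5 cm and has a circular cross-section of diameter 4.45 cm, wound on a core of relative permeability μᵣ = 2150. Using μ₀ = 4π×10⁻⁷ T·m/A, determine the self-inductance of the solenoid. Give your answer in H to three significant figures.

L ≈ 68.2 H

A = π(d/2)² = π(2.225×10^-2 m)² = 1.555×10^-3 m².
For a long solenoid, L = μ₀μᵣN²A/ℓ.
L = (4π×10⁻⁷)(2150)(3680)²(1.555×10^-3)/(0.835 m) = 68.15 H.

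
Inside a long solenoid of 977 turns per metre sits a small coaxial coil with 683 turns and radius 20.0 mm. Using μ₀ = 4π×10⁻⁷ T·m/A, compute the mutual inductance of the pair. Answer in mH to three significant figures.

The outer solenoid produces a uniform field B₁ = μ₀n₁I₁ across the inner coil,
so the flux linkage is N₂Φ = N₂B₁A₂ = μ₀n₁N₂A₂·I₁, giving M = μ₀n₁N₂A₂.
A₂ = πr² = π(2.000×10^-2 m)² = 1.257×10^-3 m².
M = (4π×10⁻⁷)(977)(683)(1.257×10^-3) = 1.054×10^-3 H.

M ≈ 1.05 mH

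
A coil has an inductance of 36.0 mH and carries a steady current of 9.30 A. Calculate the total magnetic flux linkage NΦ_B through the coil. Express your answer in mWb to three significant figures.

NΦ_B ≈ 335 mWb

From L = NΦ_B/I, the flux linkage is NΦ_B = LI.
NΦ_B = (3.600×10^-2 H)(9.30 A) = 0.3348 Wb.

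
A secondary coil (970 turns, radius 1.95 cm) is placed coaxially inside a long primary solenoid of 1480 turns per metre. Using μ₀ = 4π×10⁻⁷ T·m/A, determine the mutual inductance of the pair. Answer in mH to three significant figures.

M ≈ 2.16 mH

The outer solenoid produces a uniform field B₁ = μ₀n₁I₁ across the inner coil,
so the flux linkage is N₂Φ = N₂B₁A₂ = μ₀n₁N₂A₂·I₁, giving M = μ₀n₁N₂A₂.
A₂ = πr² = π(1.950×10^-2 m)² = 1.1946×10^-3 m².
M = (4π×10⁻⁷)(1480)(970)(1.1946×10^-3) = 2.155×10^-3 H.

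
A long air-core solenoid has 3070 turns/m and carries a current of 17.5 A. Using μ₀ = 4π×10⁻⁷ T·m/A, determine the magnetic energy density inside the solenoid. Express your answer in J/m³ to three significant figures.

u ≈ 1810 J/m³

B = μ₀nI = (4π×10⁻⁷)(3.070×10^3)(17.5) = 6.751×10^-2 T.
u = B²/(2μ₀) = (6.751×10^-2)²/(2×4π×10⁻⁷) = 1.814×10^3 J/m³.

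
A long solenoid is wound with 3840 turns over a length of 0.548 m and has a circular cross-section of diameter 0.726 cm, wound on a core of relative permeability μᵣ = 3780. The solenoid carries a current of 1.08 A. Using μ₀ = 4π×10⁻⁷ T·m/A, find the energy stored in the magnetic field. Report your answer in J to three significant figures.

A = π(d/2)² = π(3.630×10^-3 m)² = 4.140×10^-5 m².
L = μ₀μᵣN²A/ℓ = (4π×10⁻⁷)(3780)(3840)²(4.140×10^-5)/(0.548) = 5.291 H.
U = ½LI² = ½(5.291)(1.08)² = 3.086 J.

U ≈ 3.09 J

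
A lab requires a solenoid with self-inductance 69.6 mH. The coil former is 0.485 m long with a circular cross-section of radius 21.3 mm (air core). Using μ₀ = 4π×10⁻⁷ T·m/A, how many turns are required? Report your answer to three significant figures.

N ≈ 4340 turns

A = πr² = π(2.130×10^-2 m)² = 1.425×10^-3 m².
From L = μ₀N²A/ℓ, N = √(Lℓ / (μ₀A)).
N = √[(6.960×10^-2)(0.485) / ((4π×10⁻⁷)×1.425×10^-3)] = √(1.8847×10^7) ≈ 4341.3.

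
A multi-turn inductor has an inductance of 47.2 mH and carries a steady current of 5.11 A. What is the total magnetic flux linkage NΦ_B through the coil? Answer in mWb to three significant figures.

From L = NΦ_B/I, the flux linkage is NΦ_B = LI.
NΦ_B = (4.720×10^-2 H)(5.11 A) = 0.2412 Wb.

NΦ_B ≈ 241 mWb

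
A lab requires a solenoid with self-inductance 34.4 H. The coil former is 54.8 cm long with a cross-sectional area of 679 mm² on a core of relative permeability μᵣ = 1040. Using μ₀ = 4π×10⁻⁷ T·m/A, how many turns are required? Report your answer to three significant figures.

N ≈ 4610 turns

A = 679 mm² = 6.790×10^-4 m².
From L = μ₀μᵣN²A/ℓ, N = √(Lℓ / (μ₀μᵣA)).
N = √[(34.4)(0.548) / ((4π×10⁻⁷)(1040)×6.790×10^-4)] = √(2.124×10^7) ≈ 4609.1.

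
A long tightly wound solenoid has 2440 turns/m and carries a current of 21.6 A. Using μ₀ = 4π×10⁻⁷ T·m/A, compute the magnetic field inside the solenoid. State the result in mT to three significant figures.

B ≈ 66.2 mT

Inside a long solenoid, B = μ₀nI.
B = (4π×10⁻⁷)(2.440×10^3 m⁻¹)(21.6 A) = 6.623×10^-2 T.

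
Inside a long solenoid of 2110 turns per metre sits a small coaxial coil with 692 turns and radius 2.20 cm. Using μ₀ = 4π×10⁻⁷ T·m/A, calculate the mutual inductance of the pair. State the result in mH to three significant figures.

The outer solenoid produces a uniform field B₁ = μ₀n₁I₁ across the inner coil,
so the flux linkage is N₂Φ = N₂B₁A₂ = μ₀n₁N₂A₂·I₁, giving M = μ₀n₁N₂A₂.
A₂ = πr² = π(2.200×10^-2 m)² = 1.521×10^-3 m².
M = (4π×10⁻⁷)(2110)(692)(1.521×10^-3) = 2.790×10^-3 H.

M ≈ 2.79 mH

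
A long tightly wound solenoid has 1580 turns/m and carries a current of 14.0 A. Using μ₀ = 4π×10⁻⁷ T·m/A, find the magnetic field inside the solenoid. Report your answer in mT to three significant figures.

B ≈ 27.8 mT

Inside a long solenoid, B = μ₀nI.
B = (4π×10⁻⁷)(1.580×10^3 m⁻¹)(14.0 A) = 2.780×10^-2 T.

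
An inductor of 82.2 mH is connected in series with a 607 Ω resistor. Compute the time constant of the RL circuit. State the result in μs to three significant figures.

τ ≈ 135 μs

τ = L/R = (8.220×10^-2 H)/(607 Ω) = 1.354×10^-4 s.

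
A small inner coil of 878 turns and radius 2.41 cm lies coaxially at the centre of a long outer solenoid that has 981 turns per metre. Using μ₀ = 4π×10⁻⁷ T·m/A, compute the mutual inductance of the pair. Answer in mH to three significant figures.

M ≈ 1.97 mH

The outer solenoid produces a uniform field B₁ = μ₀n₁I₁ across the inner coil,
so the flux linkage is N₂Φ = N₂B₁A₂ = μ₀n₁N₂A₂·I₁, giving M = μ₀n₁N₂A₂.
A₂ = πr² = π(2.410×10^-2 m)² = 1.8247×10^-3 m².
M = (4π×10⁻⁷)(981)(878)(1.8247×10^-3) = 1.97496×10^-3 H.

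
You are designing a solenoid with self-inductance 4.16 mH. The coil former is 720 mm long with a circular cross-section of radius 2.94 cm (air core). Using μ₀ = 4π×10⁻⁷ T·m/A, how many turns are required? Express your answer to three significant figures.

A = πr² = π(2.940×10^-2 m)² = 2.715×10^-3 m².
From L = μ₀N²A/ℓ, N = √(Lℓ / (μ₀A)).
N = √[(4.160×10^-3)(0.72) / ((4π×10⁻⁷)×2.715×10^-3)] = √(8.778×10^5) ≈ 936.9.

N ≈ 937 turns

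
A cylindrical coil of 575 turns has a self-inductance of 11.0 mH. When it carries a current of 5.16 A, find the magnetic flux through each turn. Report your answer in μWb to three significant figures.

From L = NΦ_B/I, the flux per turn is Φ_B = LI/N.
Φ_B = (1.100×10^-2 H)(5.16 A)/575 = 9.871×10^-5 Wb.

Φ_B ≈ 98.7 μWb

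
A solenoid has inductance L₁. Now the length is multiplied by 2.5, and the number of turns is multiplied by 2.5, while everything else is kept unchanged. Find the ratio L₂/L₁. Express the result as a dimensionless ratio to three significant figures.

L₂/L₁ = 2.50

For a solenoid, L ∝ μᵣN²A/ℓ.
L₂/L₁ = (2.5)^-1 × (2.5)^2 = 2.50.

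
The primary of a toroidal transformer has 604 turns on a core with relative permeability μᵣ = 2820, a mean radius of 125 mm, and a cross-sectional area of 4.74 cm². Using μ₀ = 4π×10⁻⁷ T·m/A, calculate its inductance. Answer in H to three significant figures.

For a thin toroid, L = μ₀μᵣN²A/(2πR).
L = (4π×10⁻⁷)(2820)(604)²(4.740×10^-4) / (2π×0.125 m) = 0.7802 H.

L ≈ 0.780 H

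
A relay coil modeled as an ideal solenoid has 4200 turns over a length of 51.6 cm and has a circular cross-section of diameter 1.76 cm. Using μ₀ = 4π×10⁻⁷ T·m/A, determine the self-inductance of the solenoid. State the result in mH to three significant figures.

L ≈ 10.5 mH

A = π(d/2)² = π(8.800×10^-3 m)² = 2.433×10^-4 m².
For a long solenoid, L = μ₀N²A/ℓ.
L = (4π×10⁻⁷)(4200)²(2.433×10^-4)/(0.516 m) = 1.045×10^-2 H.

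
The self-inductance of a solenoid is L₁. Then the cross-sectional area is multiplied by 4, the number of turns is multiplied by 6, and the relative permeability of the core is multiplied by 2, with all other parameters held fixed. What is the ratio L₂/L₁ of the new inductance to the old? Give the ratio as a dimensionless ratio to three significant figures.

L₂/L₁ = 288

For a solenoid, L ∝ μᵣN²A/ℓ.
L₂/L₁ = (4) × (6)^2 × (2) = 288.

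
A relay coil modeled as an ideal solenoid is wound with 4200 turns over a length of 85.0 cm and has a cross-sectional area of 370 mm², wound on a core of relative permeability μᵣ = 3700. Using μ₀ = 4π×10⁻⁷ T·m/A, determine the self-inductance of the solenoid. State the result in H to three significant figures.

A = 370 mm² = 3.700×10^-4 m².
For a long solenoid, L = μ₀μᵣN²A/ℓ.
L = (4π×10⁻⁷)(3700)(4200)²(3.700×10^-4)/(0.85 m) = 35.7 H.

L ≈ 35.7 H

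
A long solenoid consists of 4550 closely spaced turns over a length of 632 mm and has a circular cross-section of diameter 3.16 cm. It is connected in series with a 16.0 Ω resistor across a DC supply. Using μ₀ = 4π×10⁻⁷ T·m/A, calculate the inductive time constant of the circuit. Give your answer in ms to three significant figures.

τ ≈ 2.02 ms

A = π(d/2)² = π(1.580×10^-2 m)² = 7.843×10^-4 m².
L = μ₀N²A/ℓ = (4π×10⁻⁷)(4550)²(7.843×10^-4)/(0.632) = 3.228×10^-2 H.
τ = L/R = (3.228×10^-2)/(16.0) = 2.018×10^-3 s.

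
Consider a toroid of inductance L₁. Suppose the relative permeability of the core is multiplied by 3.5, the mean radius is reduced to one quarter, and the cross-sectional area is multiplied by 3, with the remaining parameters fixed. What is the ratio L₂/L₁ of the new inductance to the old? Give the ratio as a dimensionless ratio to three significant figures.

L₂/L₁ = 42.0

For a toroid, L ∝ μᵣN²A/R.
L₂/L₁ = (3.5) × (0.25)^-1 × (3) = 42.0.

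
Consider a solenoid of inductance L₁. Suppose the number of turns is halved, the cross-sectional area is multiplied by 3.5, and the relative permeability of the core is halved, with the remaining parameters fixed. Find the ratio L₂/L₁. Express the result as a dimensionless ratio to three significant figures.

L₂/L₁ = 0.438

For a solenoid, L ∝ μᵣN²A/ℓ.
L₂/L₁ = (0.5)^2 × (3.5) × (0.5) = 0.438.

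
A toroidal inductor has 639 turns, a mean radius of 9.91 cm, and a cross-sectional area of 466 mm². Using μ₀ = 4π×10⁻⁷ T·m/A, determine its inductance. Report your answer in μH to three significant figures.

For a thin toroid, L = μ₀N²A/(2πR).
L = (4π×10⁻⁷)(639)²(4.660×10^-4) / (2π×9.910×10^-2 m) = 3.840×10^-4 H.

L ≈ 384 μH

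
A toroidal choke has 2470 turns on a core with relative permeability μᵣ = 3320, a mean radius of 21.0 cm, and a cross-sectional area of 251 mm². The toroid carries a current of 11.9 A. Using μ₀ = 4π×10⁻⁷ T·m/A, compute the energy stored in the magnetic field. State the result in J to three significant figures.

L = μ₀μᵣN²A/(2πR) = (4π×10⁻⁷)(3320)(2470)²(2.510×10^-4)/(2π×0.21) = 4.842 H.
U = ½LI² = ½(4.842)(11.9)² = 342.8 J.

U ≈ 343 J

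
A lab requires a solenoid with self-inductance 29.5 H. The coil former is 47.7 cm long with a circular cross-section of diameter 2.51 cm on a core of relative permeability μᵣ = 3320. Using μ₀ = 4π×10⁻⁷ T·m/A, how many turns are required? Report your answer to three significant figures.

N ≈ 2610 turns

A = π(d/2)² = π(1.255×10^-2 m)² = 4.948×10^-4 m².
From L = μ₀μᵣN²A/ℓ, N = √(Lℓ / (μ₀μᵣA)).
N = √[(29.5)(0.477) / ((4π×10⁻⁷)(3320)×4.948×10^-4)] = √(6.816×10^6) ≈ 2610.8.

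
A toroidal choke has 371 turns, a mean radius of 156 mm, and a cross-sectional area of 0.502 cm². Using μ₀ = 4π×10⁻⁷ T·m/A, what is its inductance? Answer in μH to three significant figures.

L ≈ 8.86 μH

For a thin toroid, L = μ₀N²A/(2πR).
L = (4π×10⁻⁷)(371)²(5.020×10^-5) / (2π×0.156 m) = 8.858×10^-6 H.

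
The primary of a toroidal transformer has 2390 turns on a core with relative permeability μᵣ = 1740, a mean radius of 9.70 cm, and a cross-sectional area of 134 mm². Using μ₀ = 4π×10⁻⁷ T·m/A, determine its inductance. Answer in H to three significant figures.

For a thin toroid, L = μ₀μᵣN²A/(2πR).
L = (4π×10⁻⁷)(1740)(2390)²(1.340×10^-4) / (2π×9.700×10^-2 m) = 2.746 H.

L ≈ 2.75 H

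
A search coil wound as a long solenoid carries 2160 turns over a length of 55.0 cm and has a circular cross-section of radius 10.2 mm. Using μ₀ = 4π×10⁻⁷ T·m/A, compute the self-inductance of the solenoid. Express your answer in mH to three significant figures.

A = πr² = π(1.020×10^-2 m)² = 3.269×10^-4 m².
For a long solenoid, L = μ₀N²A/ℓ.
L = (4π×10⁻⁷)(2160)²(3.269×10^-4)/(0.55 m) = 3.484×10^-3 H.

L ≈ 3.48 mH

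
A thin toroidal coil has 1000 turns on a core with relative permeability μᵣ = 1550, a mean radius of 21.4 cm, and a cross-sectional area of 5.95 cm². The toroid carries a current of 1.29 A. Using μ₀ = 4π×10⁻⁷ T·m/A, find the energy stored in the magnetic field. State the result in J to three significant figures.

U ≈ 0.717 J

L = μ₀μᵣN²A/(2πR) = (4π×10⁻⁷)(1550)(1000)²(5.950×10^-4)/(2π×0.214) = 0.8619 H.
U = ½LI² = ½(0.8619)(1.29)² = 0.7172 J.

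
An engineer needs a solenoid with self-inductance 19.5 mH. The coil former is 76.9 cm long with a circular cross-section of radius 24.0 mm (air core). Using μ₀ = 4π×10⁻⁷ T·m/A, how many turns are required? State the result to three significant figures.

N ≈ 2570 turns

A = πr² = π(2.400×10^-2 m)² = 1.810×10^-3 m².
From L = μ₀N²A/ℓ, N = √(Lℓ / (μ₀A)).
N = √[(1.950×10^-2)(0.769) / ((4π×10⁻⁷)×1.810×10^-3)] = √(6.594×10^6) ≈ 2568.0.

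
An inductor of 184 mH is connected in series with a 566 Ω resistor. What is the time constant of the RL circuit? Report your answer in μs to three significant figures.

τ = L/R = (0.184 H)/(566 Ω) = 3.251×10^-4 s.

τ ≈ 325 μs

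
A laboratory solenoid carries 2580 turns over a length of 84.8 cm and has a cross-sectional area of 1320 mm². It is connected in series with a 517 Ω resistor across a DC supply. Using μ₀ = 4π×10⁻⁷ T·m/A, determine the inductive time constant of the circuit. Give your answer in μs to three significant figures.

τ ≈ 25.2 μs

A = 1320 mm² = 1.320×10^-3 m².
L = μ₀N²A/ℓ = (4π×10⁻⁷)(2580)²(1.320×10^-3)/(0.848) = 1.302×10^-2 H.
τ = L/R = (1.302×10^-2)/(517) = 2.518×10^-5 s.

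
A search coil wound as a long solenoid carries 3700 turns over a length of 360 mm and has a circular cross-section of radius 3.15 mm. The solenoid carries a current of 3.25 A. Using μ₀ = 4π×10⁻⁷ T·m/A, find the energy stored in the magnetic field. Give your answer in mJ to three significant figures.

U ≈ 7.87 mJ

A = πr² = π(3.150×10^-3 m)² = 3.117×10^-5 m².
L = μ₀N²A/ℓ = (4π×10⁻⁷)(3700)²(3.117×10^-5)/(0.36) = 1.490×10^-3 H.
U = ½LI² = ½(1.490×10^-3)(3.25)² = 7.867×10^-3 J.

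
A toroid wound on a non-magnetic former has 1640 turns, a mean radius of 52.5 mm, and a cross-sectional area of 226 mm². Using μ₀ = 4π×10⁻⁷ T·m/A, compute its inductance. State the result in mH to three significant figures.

For a thin toroid, L = μ₀N²A/(2πR).
L = (4π×10⁻⁷)(1640)²(2.260×10^-4) / (2π×5.250×10^-2 m) = 2.316×10^-3 H.

L ≈ 2.32 mH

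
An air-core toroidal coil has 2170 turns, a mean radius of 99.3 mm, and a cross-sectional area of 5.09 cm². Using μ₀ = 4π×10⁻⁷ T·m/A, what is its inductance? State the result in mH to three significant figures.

For a thin toroid, L = μ₀N²A/(2πR).
L = (4π×10⁻⁷)(2170)²(5.090×10^-4) / (2π×9.930×10^-2 m) = 4.827×10^-3 H.

L ≈ 4.83 mH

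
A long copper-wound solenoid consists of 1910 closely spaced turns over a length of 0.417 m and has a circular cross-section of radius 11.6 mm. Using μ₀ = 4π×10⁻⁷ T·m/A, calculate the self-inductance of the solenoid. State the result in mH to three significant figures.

L ≈ 4.65 mH

A = πr² = π(1.160×10^-2 m)² = 4.227×10^-4 m².
For a long solenoid, L = μ₀N²A/ℓ.
L = (4π×10⁻⁷)(1910)²(4.227×10^-4)/(0.417 m) = 4.647×10^-3 H.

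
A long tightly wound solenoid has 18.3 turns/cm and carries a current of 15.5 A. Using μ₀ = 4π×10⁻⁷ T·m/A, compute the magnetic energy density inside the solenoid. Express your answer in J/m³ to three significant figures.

u ≈ 506 J/m³

B = μ₀nI = (4π×10⁻⁷)(1.830×10^3)(15.5) = 3.564×10^-2 T.
u = B²/(2μ₀) = (3.564×10^-2)²/(2×4π×10⁻⁷) = 505.5 J/m³.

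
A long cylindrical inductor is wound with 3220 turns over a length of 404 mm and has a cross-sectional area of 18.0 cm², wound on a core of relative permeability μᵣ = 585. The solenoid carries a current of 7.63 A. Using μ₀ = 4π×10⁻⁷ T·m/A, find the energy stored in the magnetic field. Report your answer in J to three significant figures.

A = 18.0 cm² = 1.800×10^-3 m².
L = μ₀μᵣN²A/ℓ = (4π×10⁻⁷)(585)(3220)²(1.800×10^-3)/(0.404) = 33.96 H.
U = ½LI² = ½(33.96)(7.63)² = 988.5 J.

U ≈ 989 J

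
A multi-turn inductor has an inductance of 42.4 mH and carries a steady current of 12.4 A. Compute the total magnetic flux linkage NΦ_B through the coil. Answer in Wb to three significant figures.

From L = NΦ_B/I, the flux linkage is NΦ_B = LI.
NΦ_B = (4.240×10^-2 H)(12.4 A) = 0.5258 Wb.

NΦ_B ≈ 0.526 Wb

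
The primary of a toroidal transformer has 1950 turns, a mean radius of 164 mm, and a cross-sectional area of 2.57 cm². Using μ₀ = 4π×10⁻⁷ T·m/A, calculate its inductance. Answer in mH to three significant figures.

L ≈ 1.19 mH

For a thin toroid, L = μ₀N²A/(2πR).
L = (4π×10⁻⁷)(1950)²(2.570×10^-4) / (2π×0.164 m) = 1.192×10^-3 H.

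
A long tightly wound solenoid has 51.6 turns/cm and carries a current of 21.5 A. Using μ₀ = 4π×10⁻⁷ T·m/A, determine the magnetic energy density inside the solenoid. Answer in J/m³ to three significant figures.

B = μ₀nI = (4π×10⁻⁷)(5.160×10^3)(21.5) = 0.1394 T.
u = B²/(2μ₀) = (0.1394)²/(2×4π×10⁻⁷) = 7.733×10^3 J/m³.

u ≈ 7730 J/m³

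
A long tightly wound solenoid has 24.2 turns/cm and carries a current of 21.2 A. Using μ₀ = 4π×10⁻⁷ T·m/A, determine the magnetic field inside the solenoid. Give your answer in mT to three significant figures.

Inside a long solenoid, B = μ₀nI.
B = (4π×10⁻⁷)(2.420×10^3 m⁻¹)(21.2 A) = 6.447×10^-2 T.

B ≈ 64.5 mT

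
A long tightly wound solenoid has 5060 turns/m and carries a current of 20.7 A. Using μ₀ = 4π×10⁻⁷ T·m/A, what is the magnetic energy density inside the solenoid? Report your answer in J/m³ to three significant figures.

u ≈ 6890 J/m³

B = μ₀nI = (4π×10⁻⁷)(5.060×10^3)(20.7) = 0.1316 T.
u = B²/(2μ₀) = (0.1316)²/(2×4π×10⁻⁷) = 6.893×10^3 J/m³.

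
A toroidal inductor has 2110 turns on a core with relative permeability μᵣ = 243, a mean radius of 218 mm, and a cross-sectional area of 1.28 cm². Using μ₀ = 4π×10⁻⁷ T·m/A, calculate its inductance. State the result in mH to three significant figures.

L ≈ 127 mH

For a thin toroid, L = μ₀μᵣN²A/(2πR).
L = (4π×10⁻⁷)(243)(2110)²(1.280×10^-4) / (2π×0.218 m) = 0.127 H.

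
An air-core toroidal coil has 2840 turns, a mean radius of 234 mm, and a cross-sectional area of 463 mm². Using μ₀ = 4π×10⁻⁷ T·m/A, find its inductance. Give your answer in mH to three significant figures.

For a thin toroid, L = μ₀N²A/(2πR).
L = (4π×10⁻⁷)(2840)²(4.630×10^-4) / (2π×0.234 m) = 3.192×10^-3 H.

L ≈ 3.19 mH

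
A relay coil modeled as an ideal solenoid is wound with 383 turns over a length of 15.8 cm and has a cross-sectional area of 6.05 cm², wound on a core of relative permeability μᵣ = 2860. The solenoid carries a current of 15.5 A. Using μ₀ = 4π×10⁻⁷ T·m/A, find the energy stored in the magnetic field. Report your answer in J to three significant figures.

A = 6.05 cm² = 6.050×10^-4 m².
L = μ₀μᵣN²A/ℓ = (4π×10⁻⁷)(2860)(383)²(6.050×10^-4)/(0.158) = 2.019 H.
U = ½LI² = ½(2.019)(15.5)² = 242.496 J.

U ≈ 242 J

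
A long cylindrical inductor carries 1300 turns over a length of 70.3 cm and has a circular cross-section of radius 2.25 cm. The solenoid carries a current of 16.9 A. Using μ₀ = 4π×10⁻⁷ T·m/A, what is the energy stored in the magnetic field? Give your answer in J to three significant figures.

U ≈ 0.686 J

A = πr² = π(2.250×10^-2 m)² = 1.590×10^-3 m².
L = μ₀N²A/ℓ = (4π×10⁻⁷)(1300)²(1.590×10^-3)/(0.703) = 4.8046×10^-3 H.
U = ½LI² = ½(4.8046×10^-3)(16.9)² = 0.6861 J.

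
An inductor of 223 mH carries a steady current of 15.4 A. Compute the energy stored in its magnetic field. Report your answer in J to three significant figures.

U ≈ 26.4 J

Stored magnetic energy: U = ½LI².
U = ½(0.223 H)(15.4 A)² = 26.44 J.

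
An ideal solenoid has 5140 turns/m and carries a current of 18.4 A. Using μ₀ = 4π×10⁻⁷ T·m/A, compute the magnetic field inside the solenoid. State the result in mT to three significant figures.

B ≈ 119 mT

Inside a long solenoid, B = μ₀nI.
B = (4π×10⁻⁷)(5.140×10^3 m⁻¹)(18.4 A) = 0.1188 T.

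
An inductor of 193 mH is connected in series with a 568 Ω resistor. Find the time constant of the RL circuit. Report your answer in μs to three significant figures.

τ = L/R = (0.193 H)/(568 Ω) = 3.398×10^-4 s.

τ ≈ 340 μs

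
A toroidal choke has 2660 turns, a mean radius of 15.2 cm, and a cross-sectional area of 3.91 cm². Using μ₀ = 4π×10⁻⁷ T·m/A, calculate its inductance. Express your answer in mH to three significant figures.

L ≈ 3.64 mH

For a thin toroid, L = μ₀N²A/(2πR).
L = (4π×10⁻⁷)(2660)²(3.910×10^-4) / (2π×0.152 m) = 3.640×10^-3 H.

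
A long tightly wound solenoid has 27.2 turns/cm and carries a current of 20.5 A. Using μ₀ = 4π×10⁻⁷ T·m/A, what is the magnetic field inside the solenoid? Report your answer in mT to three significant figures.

B ≈ 70.1 mT

Inside a long solenoid, B = μ₀nI.
B = (4π×10⁻⁷)(2.720×10^3 m⁻¹)(20.5 A) = 7.007×10^-2 T.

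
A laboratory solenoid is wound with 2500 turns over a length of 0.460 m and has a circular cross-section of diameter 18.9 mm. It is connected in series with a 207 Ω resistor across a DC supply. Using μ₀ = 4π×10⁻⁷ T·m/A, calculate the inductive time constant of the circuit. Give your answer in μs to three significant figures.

A = π(d/2)² = π(9.450×10^-3 m)² = 2.806×10^-4 m².
L = μ₀N²A/ℓ = (4π×10⁻⁷)(2500)²(2.806×10^-4)/(0.46) = 4.790×10^-3 H.
τ = L/R = (4.790×10^-3)/(207) = 2.314×10^-5 s.

τ ≈ 23.1 μs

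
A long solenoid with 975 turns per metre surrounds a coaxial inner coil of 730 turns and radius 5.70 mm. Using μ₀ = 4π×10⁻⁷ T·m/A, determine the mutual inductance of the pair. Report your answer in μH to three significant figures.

M ≈ 91.3 μH

The outer solenoid produces a uniform field B₁ = μ₀n₁I₁ across the inner coil,
so the flux linkage is N₂Φ = N₂B₁A₂ = μ₀n₁N₂A₂·I₁, giving M = μ₀n₁N₂A₂.
A₂ = πr² = π(5.700×10^-3 m)² = 1.021×10^-4 m².
M = (4π×10⁻⁷)(975)(730)(1.021×10^-4) = 9.129×10^-5 H.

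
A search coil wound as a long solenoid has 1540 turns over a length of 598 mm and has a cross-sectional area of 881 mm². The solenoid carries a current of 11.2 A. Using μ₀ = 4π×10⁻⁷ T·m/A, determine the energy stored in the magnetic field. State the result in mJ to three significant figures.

U ≈ 275 mJ

A = 881 mm² = 8.810×10^-4 m².
L = μ₀N²A/ℓ = (4π×10⁻⁷)(1540)²(8.810×10^-4)/(0.598) = 4.391×10^-3 H.
U = ½LI² = ½(4.391×10^-3)(11.2)² = 0.2754 J.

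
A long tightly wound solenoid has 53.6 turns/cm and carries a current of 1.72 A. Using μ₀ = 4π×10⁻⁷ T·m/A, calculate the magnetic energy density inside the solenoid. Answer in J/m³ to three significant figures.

u ≈ 53.4 J/m³

B = μ₀nI = (4π×10⁻⁷)(5.360×10^3)(1.72) = 1.159×10^-2 T.
u = B²/(2μ₀) = (1.159×10^-2)²/(2×4π×10⁻⁷) = 53.4 J/m³.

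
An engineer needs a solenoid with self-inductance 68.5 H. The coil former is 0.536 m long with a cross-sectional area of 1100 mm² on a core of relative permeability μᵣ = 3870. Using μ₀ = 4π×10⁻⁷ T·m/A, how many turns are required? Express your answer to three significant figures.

N ≈ 2620 turns

A = 1100 mm² = 1.100×10^-3 m².
From L = μ₀μᵣN²A/ℓ, N = √(Lℓ / (μ₀μᵣA)).
N = √[(68.5)(0.536) / ((4π×10⁻⁷)(3870)×1.100×10^-3)] = √(6.863×10^6) ≈ 2619.8.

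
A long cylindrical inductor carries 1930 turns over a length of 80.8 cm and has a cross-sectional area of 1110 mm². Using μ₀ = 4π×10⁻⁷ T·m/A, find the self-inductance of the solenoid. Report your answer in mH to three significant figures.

A = 1110 mm² = 1.110×10^-3 m².
For a long solenoid, L = μ₀N²A/ℓ.
L = (4π×10⁻⁷)(1930)²(1.110×10^-3)/(0.808 m) = 6.430×10^-3 H.

L ≈ 6.43 mH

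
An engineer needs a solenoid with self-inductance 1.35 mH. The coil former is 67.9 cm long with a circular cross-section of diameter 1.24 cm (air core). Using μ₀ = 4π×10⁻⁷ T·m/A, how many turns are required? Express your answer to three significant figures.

N ≈ 2460 turns

A = π(d/2)² = π(6.200×10^-3 m)² = 1.208×10^-4 m².
From L = μ₀N²A/ℓ, N = √(Lℓ / (μ₀A)).
N = √[(1.350×10^-3)(0.679) / ((4π×10⁻⁷)×1.208×10^-4)] = √(6.040×10^6) ≈ 2457.7.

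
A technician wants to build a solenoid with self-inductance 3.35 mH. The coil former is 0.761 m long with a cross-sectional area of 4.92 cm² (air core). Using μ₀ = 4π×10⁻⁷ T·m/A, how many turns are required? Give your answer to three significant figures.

A = 4.92 cm² = 4.920×10^-4 m².
From L = μ₀N²A/ℓ, N = √(Lℓ / (μ₀A)).
N = √[(3.350×10^-3)(0.761) / ((4π×10⁻⁷)×4.920×10^-4)] = √(4.123×10^6) ≈ 2030.6.

N ≈ 2030 turns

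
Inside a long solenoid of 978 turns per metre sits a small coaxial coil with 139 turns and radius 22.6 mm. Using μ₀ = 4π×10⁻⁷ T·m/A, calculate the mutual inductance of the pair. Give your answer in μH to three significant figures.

M ≈ 274 μH

The outer solenoid produces a uniform field B₁ = μ₀n₁I₁ across the inner coil,
so the flux linkage is N₂Φ = N₂B₁A₂ = μ₀n₁N₂A₂·I₁, giving M = μ₀n₁N₂A₂.
A₂ = πr² = π(2.260×10^-2 m)² = 1.6046×10^-3 m².
M = (4π×10⁻⁷)(978)(139)(1.6046×10^-3) = 2.741×10^-4 H.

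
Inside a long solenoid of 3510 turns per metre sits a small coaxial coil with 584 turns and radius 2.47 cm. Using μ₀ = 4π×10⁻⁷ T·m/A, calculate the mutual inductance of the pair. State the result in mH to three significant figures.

The outer solenoid produces a uniform field B₁ = μ₀n₁I₁ across the inner coil,
so the flux linkage is N₂Φ = N₂B₁A₂ = μ₀n₁N₂A₂·I₁, giving M = μ₀n₁N₂A₂.
A₂ = πr² = π(2.470×10^-2 m)² = 1.917×10^-3 m².
M = (4π×10⁻⁷)(3510)(584)(1.917×10^-3) = 4.937×10^-3 H.

M ≈ 4.94 mH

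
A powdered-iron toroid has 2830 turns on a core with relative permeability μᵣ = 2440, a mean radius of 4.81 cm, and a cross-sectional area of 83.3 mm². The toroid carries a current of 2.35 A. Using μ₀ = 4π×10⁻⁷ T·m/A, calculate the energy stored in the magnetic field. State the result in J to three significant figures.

L = μ₀μᵣN²A/(2πR) = (4π×10⁻⁷)(2440)(2830)²(8.330×10^-5)/(2π×4.810×10^-2) = 6.769 H.
U = ½LI² = ½(6.769)(2.35)² = 18.69 J.

U ≈ 18.7 J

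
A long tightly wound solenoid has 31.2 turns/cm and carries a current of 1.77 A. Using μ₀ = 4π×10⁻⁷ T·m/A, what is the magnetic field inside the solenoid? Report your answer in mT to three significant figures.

Inside a long solenoid, B = μ₀nI.
B = (4π×10⁻⁷)(3.120×10^3 m⁻¹)(1.77 A) = 6.940×10^-3 T.

B ≈ 6.94 mT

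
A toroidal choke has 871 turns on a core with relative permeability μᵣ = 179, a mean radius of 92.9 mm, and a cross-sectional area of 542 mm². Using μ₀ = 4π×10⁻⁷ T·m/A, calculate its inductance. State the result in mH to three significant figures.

For a thin toroid, L = μ₀μᵣN²A/(2πR).
L = (4π×10⁻⁷)(179)(871)²(5.420×10^-4) / (2π×9.290×10^-2 m) = 0.15845 H.

L ≈ 158 mH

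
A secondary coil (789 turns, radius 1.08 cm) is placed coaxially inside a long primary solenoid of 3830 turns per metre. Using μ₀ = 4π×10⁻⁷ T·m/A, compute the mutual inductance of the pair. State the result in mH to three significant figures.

M ≈ 1.39 mH

The outer solenoid produces a uniform field B₁ = μ₀n₁I₁ across the inner coil,
so the flux linkage is N₂Φ = N₂B₁A₂ = μ₀n₁N₂A₂·I₁, giving M = μ₀n₁N₂A₂.
A₂ = πr² = π(1.080×10^-2 m)² = 3.664×10^-4 m².
M = (4π×10⁻⁷)(3830)(789)(3.664×10^-4) = 1.391×10^-3 H.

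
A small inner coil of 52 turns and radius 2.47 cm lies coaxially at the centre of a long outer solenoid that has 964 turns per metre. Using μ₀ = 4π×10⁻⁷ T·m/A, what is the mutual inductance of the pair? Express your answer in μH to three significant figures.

M ≈ 121 μH

The outer solenoid produces a uniform field B₁ = μ₀n₁I₁ across the inner coil,
so the flux linkage is N₂Φ = N₂B₁A₂ = μ₀n₁N₂A₂·I₁, giving M = μ₀n₁N₂A₂.
A₂ = πr² = π(2.470×10^-2 m)² = 1.917×10^-3 m².
M = (4π×10⁻⁷)(964)(52)(1.917×10^-3) = 1.207×10^-4 H.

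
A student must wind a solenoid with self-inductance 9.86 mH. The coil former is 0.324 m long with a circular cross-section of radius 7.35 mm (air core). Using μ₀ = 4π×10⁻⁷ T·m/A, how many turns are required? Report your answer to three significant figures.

N ≈ 3870 turns

A = πr² = π(7.350×10^-3 m)² = 1.697×10^-4 m².
From L = μ₀N²A/ℓ, N = √(Lℓ / (μ₀A)).
N = √[(9.860×10^-3)(0.324) / ((4π×10⁻⁷)×1.697×10^-4)] = √(1.498×10^7) ≈ 3870.3.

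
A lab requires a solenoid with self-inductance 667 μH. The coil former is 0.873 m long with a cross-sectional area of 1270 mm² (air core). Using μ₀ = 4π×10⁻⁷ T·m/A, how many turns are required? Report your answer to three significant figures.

A = 1270 mm² = 1.270×10^-3 m².
From L = μ₀N²A/ℓ, N = √(Lℓ / (μ₀A)).
N = √[(6.670×10^-4)(0.873) / ((4π×10⁻⁷)×1.270×10^-3)] = √(3.649×10^5) ≈ 604.0.

N ≈ 604 turns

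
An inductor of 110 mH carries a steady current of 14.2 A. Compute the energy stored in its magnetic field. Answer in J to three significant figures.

U ≈ 11.1 J

Stored magnetic energy: U = ½LI².
U = ½(0.11 H)(14.2 A)² = 11.09 J.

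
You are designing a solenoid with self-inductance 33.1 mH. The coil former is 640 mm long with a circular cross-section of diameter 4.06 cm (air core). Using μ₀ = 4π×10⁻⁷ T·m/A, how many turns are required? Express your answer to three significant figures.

A = π(d/2)² = π(2.030×10^-2 m)² = 1.2946×10^-3 m².
From L = μ₀N²A/ℓ, N = √(Lℓ / (μ₀A)).
N = √[(3.310×10^-2)(0.64) / ((4π×10⁻⁷)×1.2946×10^-3)] = √(1.302×10^7) ≈ 3608.5.

N ≈ 3610 turns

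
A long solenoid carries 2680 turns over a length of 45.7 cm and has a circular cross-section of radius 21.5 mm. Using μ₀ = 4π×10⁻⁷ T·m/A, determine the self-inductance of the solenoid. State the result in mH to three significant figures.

L ≈ 28.7 mH

A = πr² = π(2.150×10^-2 m)² = 1.452×10^-3 m².
For a long solenoid, L = μ₀N²A/ℓ.
L = (4π×10⁻⁷)(2680)²(1.452×10^-3)/(0.457 m) = 2.868×10^-2 H.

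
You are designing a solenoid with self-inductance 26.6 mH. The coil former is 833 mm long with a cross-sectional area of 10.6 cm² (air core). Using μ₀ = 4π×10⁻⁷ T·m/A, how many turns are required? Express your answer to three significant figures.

A = 10.6 cm² = 1.060×10^-3 m².
From L = μ₀N²A/ℓ, N = √(Lℓ / (μ₀A)).
N = √[(2.660×10^-2)(0.833) / ((4π×10⁻⁷)×1.060×10^-3)] = √(1.663×10^7) ≈ 4078.5.

N ≈ 4080 turns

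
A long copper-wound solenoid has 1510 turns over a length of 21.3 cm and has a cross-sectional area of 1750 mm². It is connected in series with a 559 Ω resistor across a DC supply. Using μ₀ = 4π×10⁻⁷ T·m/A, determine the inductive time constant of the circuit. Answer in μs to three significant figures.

τ ≈ 42.1 μs

A = 1750 mm² = 1.750×10^-3 m².
L = μ₀N²A/ℓ = (4π×10⁻⁷)(1510)²(1.750×10^-3)/(0.213) = 2.354×10^-2 H.
τ = L/R = (2.354×10^-2)/(559) = 4.211×10^-5 s.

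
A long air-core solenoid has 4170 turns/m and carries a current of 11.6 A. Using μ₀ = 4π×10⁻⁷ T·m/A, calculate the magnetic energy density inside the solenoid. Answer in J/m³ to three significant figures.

B = μ₀nI = (4π×10⁻⁷)(4.170×10^3)(11.6) = 6.079×10^-2 T.
u = B²/(2μ₀) = (6.079×10^-2)²/(2×4π×10⁻⁷) = 1.470×10^3 J/m³.

u ≈ 1470 J/m³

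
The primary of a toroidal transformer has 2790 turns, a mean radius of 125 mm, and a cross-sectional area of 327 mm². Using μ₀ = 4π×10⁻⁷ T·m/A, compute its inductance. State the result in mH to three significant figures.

L ≈ 4.07 mH

For a thin toroid, L = μ₀N²A/(2πR).
L = (4π×10⁻⁷)(2790)²(3.270×10^-4) / (2π×0.125 m) = 4.073×10^-3 H.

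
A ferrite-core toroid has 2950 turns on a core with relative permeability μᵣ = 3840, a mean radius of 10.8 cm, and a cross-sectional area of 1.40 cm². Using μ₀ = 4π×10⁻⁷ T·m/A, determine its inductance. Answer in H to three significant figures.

L ≈ 8.66 H

For a thin toroid, L = μ₀μᵣN²A/(2πR).
L = (4π×10⁻⁷)(3840)(2950)²(1.400×10^-4) / (2π×0.108 m) = 8.664 H.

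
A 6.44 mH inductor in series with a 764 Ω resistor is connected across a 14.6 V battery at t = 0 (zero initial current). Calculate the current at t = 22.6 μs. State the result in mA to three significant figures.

τ = L/R = 6.440×10^-3/764 = 8.429×10^-6 s; final current I_∞ = ε/R = 14.6/764 = 1.911×10^-2 A.
I(t) = I_∞(1 − e^(−t/τ)) with t/τ = 2.681.
I = (1.911×10^-2)(1 − e^(−2.681)) = 1.780×10^-2 A.

I ≈ 17.8 mA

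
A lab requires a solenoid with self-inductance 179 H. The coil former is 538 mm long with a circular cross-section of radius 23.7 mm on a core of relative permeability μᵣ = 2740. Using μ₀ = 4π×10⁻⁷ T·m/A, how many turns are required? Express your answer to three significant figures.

A = πr² = π(2.370×10^-2 m)² = 1.7646×10^-3 m².
From L = μ₀μᵣN²A/ℓ, N = √(Lℓ / (μ₀μᵣA)).
N = √[(179)(0.538) / ((4π×10⁻⁷)(2740)×1.7646×10^-3)] = √(1.584997×10^7) ≈ 3981.2.

N ≈ 3980 turns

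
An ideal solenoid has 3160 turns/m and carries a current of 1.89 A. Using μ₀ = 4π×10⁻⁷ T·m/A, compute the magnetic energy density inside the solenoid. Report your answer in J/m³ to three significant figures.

B = μ₀nI = (4π×10⁻⁷)(3.160×10^3)(1.89) = 7.505×10^-3 T.
u = B²/(2μ₀) = (7.505×10^-3)²/(2×4π×10⁻⁷) = 22.41 J/m³.

u ≈ 22.4 J/m³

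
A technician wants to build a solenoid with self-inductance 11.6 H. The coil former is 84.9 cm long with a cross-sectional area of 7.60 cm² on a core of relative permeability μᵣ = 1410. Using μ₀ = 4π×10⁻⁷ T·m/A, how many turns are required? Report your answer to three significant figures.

A = 7.60 cm² = 7.600×10^-4 m².
From L = μ₀μᵣN²A/ℓ, N = √(Lℓ / (μ₀μᵣA)).
N = √[(11.6)(0.849) / ((4π×10⁻⁷)(1410)×7.600×10^-4)] = √(7.313×10^6) ≈ 2704.3.

N ≈ 2700 turns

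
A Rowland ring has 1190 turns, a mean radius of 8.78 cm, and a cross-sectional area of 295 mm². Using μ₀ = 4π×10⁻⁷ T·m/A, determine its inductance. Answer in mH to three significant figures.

For a thin toroid, L = μ₀N²A/(2πR).
L = (4π×10⁻⁷)(1190)²(2.950×10^-4) / (2π×8.780×10^-2 m) = 9.516×10^-4 H.

L ≈ 0.952 mH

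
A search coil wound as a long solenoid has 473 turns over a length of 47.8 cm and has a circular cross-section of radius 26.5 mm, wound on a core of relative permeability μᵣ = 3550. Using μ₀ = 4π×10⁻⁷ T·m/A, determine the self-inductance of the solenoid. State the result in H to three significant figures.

A = πr² = π(2.650×10^-2 m)² = 2.206×10^-3 m².
For a long solenoid, L = μ₀μᵣN²A/ℓ.
L = (4π×10⁻⁷)(3550)(473)²(2.206×10^-3)/(0.478 m) = 4.607 H.

L ≈ 4.61 H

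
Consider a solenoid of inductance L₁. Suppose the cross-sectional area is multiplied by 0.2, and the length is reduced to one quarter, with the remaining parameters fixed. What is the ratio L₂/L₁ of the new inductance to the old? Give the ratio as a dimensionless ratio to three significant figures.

For a solenoid, L ∝ μᵣN²A/ℓ.
L₂/L₁ = (0.2) × (0.25)^-1 = 0.800.

L₂/L₁ = 0.800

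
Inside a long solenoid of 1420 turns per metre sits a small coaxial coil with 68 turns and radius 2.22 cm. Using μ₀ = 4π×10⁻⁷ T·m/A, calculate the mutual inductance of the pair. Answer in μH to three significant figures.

The outer solenoid produces a uniform field B₁ = μ₀n₁I₁ across the inner coil,
so the flux linkage is N₂Φ = N₂B₁A₂ = μ₀n₁N₂A₂·I₁, giving M = μ₀n₁N₂A₂.
A₂ = πr² = π(2.220×10^-2 m)² = 1.548×10^-3 m².
M = (4π×10⁻⁷)(1420)(68)(1.548×10^-3) = 1.879×10^-4 H.

M ≈ 188 μH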